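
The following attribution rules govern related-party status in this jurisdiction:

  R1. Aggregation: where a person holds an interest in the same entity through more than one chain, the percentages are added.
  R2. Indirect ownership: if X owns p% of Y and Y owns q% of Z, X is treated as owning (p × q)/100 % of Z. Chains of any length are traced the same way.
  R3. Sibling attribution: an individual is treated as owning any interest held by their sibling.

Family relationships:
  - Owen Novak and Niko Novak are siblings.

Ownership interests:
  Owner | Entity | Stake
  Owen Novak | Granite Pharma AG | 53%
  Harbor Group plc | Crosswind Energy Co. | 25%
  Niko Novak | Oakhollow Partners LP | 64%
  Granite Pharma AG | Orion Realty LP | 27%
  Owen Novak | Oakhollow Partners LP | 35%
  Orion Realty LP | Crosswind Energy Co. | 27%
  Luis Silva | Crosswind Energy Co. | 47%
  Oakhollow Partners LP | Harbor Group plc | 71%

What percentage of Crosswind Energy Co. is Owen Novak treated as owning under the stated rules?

21.4362%

By sibling attribution (R3), Owen Novak is treated as also owning Niko Novak's interest in Oakhollow Partners LP, giving 35% + 64% = 99%.
Chain via Oakhollow Partners LP → Harbor Group plc (R2): 99% × 71% × 25% = 17.5725% of Crosswind Energy Co.
Chain via Granite Pharma AG → Orion Realty LP (R2): 53% × 27% × 27% = 3.8637% of Crosswind Energy Co.
Aggregating (R1): 17.5725% + 3.8637% = 21.4362%.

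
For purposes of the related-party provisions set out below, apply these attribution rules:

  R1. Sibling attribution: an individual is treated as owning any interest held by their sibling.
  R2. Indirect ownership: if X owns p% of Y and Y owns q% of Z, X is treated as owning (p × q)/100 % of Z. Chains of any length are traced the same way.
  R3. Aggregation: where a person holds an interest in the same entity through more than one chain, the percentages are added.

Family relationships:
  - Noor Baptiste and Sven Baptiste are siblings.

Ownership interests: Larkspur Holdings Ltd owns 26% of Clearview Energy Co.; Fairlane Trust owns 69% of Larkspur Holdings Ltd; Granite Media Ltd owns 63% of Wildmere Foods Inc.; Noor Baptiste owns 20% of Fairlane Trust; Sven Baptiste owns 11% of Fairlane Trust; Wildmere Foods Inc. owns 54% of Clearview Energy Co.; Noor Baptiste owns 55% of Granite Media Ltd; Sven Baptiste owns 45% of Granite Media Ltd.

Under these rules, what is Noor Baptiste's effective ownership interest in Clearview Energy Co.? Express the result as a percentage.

By sibling attribution (R1), Noor Baptiste is treated as also owning Sven Baptiste's interest in Fairlane Trust, giving 20% + 11% = 31%.
By sibling attribution (R1), Noor Baptiste is treated as also owning Sven Baptiste's interest in Granite Media Ltd, giving 55% + 45% = 100%.
Chain via Fairlane Trust → Larkspur Holdings Ltd (R2): 31% × 69% × 26% = 5.5614% of Clearview Energy Co.
Chain via Granite Media Ltd → Wildmere Foods Inc. (R2): 100% × 63% × 54% = 34.02% of Clearview Energy Co.
Aggregating (R3): 5.5614% + 34.02% = 39.5814%.

39.5814%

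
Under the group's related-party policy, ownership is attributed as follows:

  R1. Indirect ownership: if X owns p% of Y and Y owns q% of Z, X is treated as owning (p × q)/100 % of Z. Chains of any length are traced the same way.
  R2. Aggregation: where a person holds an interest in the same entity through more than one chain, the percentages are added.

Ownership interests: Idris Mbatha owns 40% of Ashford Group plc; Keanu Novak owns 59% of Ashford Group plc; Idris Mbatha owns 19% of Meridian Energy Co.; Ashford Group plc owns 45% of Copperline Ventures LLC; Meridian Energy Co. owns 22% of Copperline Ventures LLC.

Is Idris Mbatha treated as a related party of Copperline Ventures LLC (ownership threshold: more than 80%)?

No

Chain via Meridian Energy Co. (R1): 19% × 22% = 4.18% of Copperline Ventures LLC.
Chain via Ashford Group plc (R1): 40% × 45% = 18% of Copperline Ventures LLC.
Aggregating (R2): 4.18% + 18% = 22.18%.
22.18% does not exceed the 80% threshold, so Idris is not a related party to Copperline Ventures LLC.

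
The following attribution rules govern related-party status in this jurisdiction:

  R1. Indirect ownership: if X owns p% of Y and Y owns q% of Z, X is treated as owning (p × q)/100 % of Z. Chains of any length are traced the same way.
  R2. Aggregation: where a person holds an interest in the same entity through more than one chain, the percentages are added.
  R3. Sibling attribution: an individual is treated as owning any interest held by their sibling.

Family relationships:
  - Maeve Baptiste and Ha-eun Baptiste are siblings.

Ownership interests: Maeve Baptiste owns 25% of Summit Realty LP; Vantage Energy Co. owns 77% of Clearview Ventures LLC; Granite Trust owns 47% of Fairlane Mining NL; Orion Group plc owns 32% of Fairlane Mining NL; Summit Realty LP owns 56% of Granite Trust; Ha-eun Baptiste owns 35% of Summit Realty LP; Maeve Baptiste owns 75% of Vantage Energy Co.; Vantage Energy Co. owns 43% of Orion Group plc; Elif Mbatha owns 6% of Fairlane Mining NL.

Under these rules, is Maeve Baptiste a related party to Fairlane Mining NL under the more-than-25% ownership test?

Yes

By sibling attribution (R3), Maeve Baptiste is treated as also owning Ha-eun Baptiste's interest in Summit Realty LP, giving 25% + 35% = 60%.
Chain via Summit Realty LP → Granite Trust (R1): 60% × 56% × 47% = 15.792% of Fairlane Mining NL.
Chain via Vantage Energy Co. → Orion Group plc (R1): 75% × 43% × 32% = 10.32% of Fairlane Mining NL.
Aggregating (R2): 15.792% + 10.32% = 26.112%.
26.112% exceeds the 25% threshold, so Maeve is a related party to Fairlane Mining NL.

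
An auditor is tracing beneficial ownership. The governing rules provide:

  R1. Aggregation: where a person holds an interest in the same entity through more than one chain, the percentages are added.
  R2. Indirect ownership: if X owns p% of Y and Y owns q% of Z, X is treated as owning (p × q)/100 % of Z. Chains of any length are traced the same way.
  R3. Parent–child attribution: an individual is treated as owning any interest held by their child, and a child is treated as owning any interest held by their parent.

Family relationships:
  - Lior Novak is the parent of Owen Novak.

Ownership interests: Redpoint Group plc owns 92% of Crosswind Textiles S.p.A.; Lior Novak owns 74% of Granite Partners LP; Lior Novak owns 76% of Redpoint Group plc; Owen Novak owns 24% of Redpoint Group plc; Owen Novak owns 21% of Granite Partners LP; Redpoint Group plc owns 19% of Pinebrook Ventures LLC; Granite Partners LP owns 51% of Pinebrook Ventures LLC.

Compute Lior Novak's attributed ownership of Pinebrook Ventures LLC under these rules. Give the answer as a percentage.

By parent–child attribution (R3), Lior Novak is treated as also owning Owen Novak's interest in Redpoint Group plc, giving 76% + 24% = 100%.
By parent–child attribution (R3), Lior Novak is treated as also owning Owen Novak's interest in Granite Partners LP, giving 74% + 21% = 95%.
Chain via Redpoint Group plc (R2): 100% × 19% = 19% of Pinebrook Ventures LLC.
Chain via Granite Partners LP (R2): 95% × 51% = 48.45% of Pinebrook Ventures LLC.
Aggregating (R1): 19% + 48.45% = 67.45%.

67.45%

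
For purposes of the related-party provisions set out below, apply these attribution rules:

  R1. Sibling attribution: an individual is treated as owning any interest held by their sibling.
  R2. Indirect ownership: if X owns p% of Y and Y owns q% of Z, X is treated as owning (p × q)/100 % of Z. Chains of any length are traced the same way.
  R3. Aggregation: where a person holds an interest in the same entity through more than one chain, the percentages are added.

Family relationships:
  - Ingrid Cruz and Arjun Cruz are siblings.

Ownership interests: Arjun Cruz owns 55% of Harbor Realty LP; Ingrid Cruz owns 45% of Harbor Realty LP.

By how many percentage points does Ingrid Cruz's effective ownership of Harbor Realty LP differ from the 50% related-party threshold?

50

By sibling attribution (R1), Ingrid Cruz is treated as also owning Arjun Cruz's interest in Harbor Realty LP, giving 45% + 55% = 100%.
Direct interest in Harbor Realty LP: 100%.
100% exceeds the 50% threshold by 50 percentage points.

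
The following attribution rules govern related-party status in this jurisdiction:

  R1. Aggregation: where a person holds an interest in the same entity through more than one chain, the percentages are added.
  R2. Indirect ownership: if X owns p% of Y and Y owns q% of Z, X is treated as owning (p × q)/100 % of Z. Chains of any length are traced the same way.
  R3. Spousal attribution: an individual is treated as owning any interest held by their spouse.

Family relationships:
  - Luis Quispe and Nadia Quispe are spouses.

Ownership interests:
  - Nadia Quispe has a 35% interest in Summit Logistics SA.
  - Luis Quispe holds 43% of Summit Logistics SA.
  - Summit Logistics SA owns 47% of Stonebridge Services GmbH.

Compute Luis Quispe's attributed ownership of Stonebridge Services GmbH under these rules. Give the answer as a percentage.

By spousal attribution (R3), Luis Quispe is treated as also owning Nadia Quispe's interest in Summit Logistics SA, giving 43% + 35% = 78%.
Chain via Summit Logistics SA (R2): 78% × 47% = 36.66% of Stonebridge Services GmbH.

36.66%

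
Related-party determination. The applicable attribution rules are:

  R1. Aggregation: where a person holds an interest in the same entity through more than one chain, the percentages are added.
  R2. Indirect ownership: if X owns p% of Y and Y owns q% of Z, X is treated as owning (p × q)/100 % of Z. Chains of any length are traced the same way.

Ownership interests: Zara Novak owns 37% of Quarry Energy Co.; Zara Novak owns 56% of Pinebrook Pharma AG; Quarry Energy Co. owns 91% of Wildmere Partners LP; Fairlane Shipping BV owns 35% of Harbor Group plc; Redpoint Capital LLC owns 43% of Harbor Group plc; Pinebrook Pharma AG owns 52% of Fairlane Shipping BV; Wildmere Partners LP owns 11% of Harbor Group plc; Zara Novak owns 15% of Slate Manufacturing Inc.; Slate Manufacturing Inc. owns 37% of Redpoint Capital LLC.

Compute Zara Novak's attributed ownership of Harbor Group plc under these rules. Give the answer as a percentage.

16.2822%

Chain via Pinebrook Pharma AG → Fairlane Shipping BV (R2): 56% × 52% × 35% = 10.192% of Harbor Group plc.
Chain via Slate Manufacturing Inc. → Redpoint Capital LLC (R2): 15% × 37% × 43% = 2.3865% of Harbor Group plc.
Chain via Quarry Energy Co. → Wildmere Partners LP (R2): 37% × 91% × 11% = 3.7037% of Harbor Group plc.
Aggregating (R1): 10.192% + 2.3865% + 3.7037% = 16.2822%.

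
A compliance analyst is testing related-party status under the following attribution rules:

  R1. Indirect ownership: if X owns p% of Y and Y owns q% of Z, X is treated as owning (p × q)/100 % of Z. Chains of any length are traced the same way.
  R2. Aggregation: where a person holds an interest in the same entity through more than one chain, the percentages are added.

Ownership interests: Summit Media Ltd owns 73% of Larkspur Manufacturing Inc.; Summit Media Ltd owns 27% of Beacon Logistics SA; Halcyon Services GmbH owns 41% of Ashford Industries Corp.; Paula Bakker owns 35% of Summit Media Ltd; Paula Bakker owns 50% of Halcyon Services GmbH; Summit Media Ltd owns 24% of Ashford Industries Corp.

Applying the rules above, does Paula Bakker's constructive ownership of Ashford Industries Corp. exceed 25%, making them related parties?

Yes

Chain via Halcyon Services GmbH (R1): 50% × 41% = 20.5% of Ashford Industries Corp.
Chain via Summit Media Ltd (R1): 35% × 24% = 8.4% of Ashford Industries Corp.
Aggregating (R2): 20.5% + 8.4% = 28.9%.
28.9% exceeds the 25% threshold, so Paula is a related party to Ashford Industries Corp.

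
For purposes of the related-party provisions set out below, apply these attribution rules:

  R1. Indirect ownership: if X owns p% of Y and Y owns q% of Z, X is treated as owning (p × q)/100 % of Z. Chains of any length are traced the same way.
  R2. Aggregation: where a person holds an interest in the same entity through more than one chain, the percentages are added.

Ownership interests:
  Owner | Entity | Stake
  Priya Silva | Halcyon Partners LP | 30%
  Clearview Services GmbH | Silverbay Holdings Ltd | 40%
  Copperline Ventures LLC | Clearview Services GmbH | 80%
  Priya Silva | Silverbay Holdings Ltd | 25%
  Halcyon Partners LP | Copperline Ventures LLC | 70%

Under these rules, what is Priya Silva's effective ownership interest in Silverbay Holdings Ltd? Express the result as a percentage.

31.72%

Chain via Halcyon Partners LP → Copperline Ventures LLC → Clearview Services GmbH (R1): 30% × 70% × 80% × 40% = 6.72% of Silverbay Holdings Ltd.
Direct interest in Silverbay Holdings Ltd: 25%.
Aggregating (R2): 6.72% + 25% = 31.72%.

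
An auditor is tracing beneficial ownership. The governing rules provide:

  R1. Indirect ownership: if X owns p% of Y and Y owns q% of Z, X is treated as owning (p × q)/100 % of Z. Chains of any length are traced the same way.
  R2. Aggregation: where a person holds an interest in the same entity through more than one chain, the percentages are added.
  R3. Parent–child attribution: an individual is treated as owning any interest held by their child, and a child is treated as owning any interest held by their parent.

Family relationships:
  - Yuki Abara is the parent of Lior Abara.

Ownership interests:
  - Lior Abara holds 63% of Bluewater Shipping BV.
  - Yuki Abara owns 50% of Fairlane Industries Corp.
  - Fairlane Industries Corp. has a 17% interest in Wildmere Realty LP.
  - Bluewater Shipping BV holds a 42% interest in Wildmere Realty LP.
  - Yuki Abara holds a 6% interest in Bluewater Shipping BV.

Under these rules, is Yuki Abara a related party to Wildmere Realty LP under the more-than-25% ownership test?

By parent–child attribution (R3), Yuki Abara is treated as also owning Lior Abara's interest in Bluewater Shipping BV, giving 6% + 63% = 69%.
Chain via Fairlane Industries Corp. (R1): 50% × 17% = 8.5% of Wildmere Realty LP.
Chain via Bluewater Shipping BV (R1): 69% × 42% = 28.98% of Wildmere Realty LP.
Aggregating (R2): 8.5% + 28.98% = 37.48%.
37.48% exceeds the 25% threshold, so Yuki is a related party to Wildmere Realty LP.

Yes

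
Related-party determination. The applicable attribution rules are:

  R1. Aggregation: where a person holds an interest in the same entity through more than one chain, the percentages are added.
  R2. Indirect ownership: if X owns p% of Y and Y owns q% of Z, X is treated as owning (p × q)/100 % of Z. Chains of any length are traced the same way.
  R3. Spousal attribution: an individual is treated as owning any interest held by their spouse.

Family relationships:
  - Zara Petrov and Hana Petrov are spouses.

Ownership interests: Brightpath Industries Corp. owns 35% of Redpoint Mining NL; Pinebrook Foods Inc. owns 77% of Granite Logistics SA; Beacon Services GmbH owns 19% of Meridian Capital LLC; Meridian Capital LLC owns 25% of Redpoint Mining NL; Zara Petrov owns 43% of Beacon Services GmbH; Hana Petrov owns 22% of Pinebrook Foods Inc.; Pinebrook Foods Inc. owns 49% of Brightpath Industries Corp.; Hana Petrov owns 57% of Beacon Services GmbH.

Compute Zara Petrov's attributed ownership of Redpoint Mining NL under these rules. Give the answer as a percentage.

8.523%

By spousal attribution (R3), Zara Petrov is treated as also owning Hana Petrov's interest in Beacon Services GmbH, giving 43% + 57% = 100%.
By spousal attribution (R3), Zara Petrov is treated as owning Hana Petrov's 22% interest in Pinebrook Foods Inc.
Chain via Beacon Services GmbH → Meridian Capital LLC (R2): 100% × 19% × 25% = 4.75% of Redpoint Mining NL.
Chain via Pinebrook Foods Inc. → Brightpath Industries Corp. (R2): 22% × 49% × 35% = 3.773% of Redpoint Mining NL.
Aggregating (R1): 4.75% + 3.773% = 8.523%.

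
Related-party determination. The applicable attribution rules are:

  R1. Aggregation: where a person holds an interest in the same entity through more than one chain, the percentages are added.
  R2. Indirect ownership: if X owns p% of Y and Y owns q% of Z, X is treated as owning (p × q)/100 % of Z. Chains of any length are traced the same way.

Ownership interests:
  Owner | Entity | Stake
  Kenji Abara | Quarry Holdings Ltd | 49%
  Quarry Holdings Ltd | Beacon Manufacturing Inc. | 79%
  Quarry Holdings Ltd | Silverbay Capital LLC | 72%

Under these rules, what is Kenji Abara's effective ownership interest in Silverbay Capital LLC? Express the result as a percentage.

35.28%

Chain via Quarry Holdings Ltd (R2): 49% × 72% = 35.28% of Silverbay Capital LLC.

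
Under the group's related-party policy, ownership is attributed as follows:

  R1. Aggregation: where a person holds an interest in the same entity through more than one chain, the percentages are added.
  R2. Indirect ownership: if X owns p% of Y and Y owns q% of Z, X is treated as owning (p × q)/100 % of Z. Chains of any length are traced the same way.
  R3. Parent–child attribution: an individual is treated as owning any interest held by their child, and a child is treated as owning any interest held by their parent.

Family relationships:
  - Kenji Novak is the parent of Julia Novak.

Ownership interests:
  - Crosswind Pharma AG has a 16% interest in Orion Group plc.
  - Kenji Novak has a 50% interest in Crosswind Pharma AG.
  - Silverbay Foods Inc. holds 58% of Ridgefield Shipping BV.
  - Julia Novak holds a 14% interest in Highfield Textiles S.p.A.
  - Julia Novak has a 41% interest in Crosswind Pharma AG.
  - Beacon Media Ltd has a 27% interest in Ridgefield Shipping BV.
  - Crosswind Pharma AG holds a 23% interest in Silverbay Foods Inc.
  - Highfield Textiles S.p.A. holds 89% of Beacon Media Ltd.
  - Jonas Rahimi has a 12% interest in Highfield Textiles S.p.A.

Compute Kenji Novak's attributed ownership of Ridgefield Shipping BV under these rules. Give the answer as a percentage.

By parent–child attribution (R3), Kenji Novak is treated as also owning Julia Novak's interest in Crosswind Pharma AG, giving 50% + 41% = 91%.
By parent–child attribution (R3), Kenji Novak is treated as owning Julia Novak's 14% interest in Highfield Textiles S.p.A.
Chain via Crosswind Pharma AG → Silverbay Foods Inc. (R2): 91% × 23% × 58% = 12.1394% of Ridgefield Shipping BV.
Chain via Highfield Textiles S.p.A. → Beacon Media Ltd (R2): 14% × 89% × 27% = 3.3642% of Ridgefield Shipping BV.
Aggregating (R1): 12.1394% + 3.3642% = 15.5036%.

15.5036%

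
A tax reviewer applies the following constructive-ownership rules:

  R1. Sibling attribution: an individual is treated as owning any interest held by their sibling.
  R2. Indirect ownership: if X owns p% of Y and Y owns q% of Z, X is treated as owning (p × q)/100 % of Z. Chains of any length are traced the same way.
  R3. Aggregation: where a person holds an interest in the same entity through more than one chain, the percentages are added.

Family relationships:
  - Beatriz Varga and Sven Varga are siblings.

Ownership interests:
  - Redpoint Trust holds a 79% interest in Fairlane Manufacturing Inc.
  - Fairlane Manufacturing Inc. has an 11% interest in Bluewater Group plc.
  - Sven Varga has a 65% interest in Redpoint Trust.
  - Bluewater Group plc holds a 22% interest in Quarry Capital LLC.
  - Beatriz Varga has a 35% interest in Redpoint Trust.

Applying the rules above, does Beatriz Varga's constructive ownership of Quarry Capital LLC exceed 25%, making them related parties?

By sibling attribution (R1), Beatriz Varga is treated as also owning Sven Varga's interest in Redpoint Trust, giving 35% + 65% = 100%.
Chain via Redpoint Trust → Fairlane Manufacturing Inc. → Bluewater Group plc (R2): 100% × 79% × 11% × 22% = 1.9118% of Quarry Capital LLC.
1.9118% does not exceed the 25% threshold, so Beatriz is not a related party to Quarry Capital LLC.

No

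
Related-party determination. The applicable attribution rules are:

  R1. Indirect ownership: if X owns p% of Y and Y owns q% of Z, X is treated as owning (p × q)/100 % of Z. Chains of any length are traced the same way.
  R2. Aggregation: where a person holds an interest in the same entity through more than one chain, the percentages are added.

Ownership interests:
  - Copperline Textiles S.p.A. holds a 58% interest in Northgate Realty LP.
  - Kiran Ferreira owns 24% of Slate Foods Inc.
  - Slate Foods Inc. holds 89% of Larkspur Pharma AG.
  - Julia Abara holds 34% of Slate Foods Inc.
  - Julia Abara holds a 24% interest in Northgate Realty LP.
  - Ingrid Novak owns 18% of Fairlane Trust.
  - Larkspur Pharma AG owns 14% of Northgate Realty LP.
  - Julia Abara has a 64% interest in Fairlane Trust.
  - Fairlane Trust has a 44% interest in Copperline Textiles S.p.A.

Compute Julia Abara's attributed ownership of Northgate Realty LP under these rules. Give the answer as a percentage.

44.5692%

Chain via Slate Foods Inc. → Larkspur Pharma AG (R1): 34% × 89% × 14% = 4.2364% of Northgate Realty LP.
Chain via Fairlane Trust → Copperline Textiles S.p.A. (R1): 64% × 44% × 58% = 16.3328% of Northgate Realty LP.
Direct interest in Northgate Realty LP: 24%.
Aggregating (R2): 4.2364% + 16.3328% + 24% = 44.5692%.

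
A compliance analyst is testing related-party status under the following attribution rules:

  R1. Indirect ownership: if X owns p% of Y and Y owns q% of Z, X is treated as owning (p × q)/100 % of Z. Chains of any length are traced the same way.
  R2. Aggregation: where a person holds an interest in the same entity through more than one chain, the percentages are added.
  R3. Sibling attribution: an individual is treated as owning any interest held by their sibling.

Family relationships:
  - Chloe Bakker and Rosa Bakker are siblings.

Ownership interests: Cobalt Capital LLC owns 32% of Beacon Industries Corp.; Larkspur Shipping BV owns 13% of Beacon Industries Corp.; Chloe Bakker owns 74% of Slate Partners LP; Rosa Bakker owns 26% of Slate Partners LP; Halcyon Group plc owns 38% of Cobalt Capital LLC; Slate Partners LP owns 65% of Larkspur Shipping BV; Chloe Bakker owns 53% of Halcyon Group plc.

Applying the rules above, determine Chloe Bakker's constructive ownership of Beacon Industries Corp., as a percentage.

14.8948%

By sibling attribution (R3), Chloe Bakker is treated as also owning Rosa Bakker's interest in Slate Partners LP, giving 74% + 26% = 100%.
Chain via Slate Partners LP → Larkspur Shipping BV (R1): 100% × 65% × 13% = 8.45% of Beacon Industries Corp.
Chain via Halcyon Group plc → Cobalt Capital LLC (R1): 53% × 38% × 32% = 6.4448% of Beacon Industries Corp.
Aggregating (R2): 8.45% + 6.4448% = 14.8948%.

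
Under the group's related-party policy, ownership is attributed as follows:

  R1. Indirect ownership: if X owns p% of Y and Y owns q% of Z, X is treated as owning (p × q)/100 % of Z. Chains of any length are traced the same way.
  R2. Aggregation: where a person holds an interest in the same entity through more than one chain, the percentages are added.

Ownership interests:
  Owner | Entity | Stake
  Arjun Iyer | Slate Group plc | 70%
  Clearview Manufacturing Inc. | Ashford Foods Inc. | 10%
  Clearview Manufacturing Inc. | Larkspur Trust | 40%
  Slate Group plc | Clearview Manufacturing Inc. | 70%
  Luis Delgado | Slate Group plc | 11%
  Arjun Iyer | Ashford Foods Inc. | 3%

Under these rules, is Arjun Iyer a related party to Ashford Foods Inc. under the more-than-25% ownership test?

Chain via Slate Group plc → Clearview Manufacturing Inc. (R1): 70% × 70% × 10% = 4.9% of Ashford Foods Inc.
Direct interest in Ashford Foods Inc: 3%.
Aggregating (R2): 4.9% + 3% = 7.9%.
7.9% does not exceed the 25% threshold, so Arjun is not a related party to Ashford Foods Inc.

No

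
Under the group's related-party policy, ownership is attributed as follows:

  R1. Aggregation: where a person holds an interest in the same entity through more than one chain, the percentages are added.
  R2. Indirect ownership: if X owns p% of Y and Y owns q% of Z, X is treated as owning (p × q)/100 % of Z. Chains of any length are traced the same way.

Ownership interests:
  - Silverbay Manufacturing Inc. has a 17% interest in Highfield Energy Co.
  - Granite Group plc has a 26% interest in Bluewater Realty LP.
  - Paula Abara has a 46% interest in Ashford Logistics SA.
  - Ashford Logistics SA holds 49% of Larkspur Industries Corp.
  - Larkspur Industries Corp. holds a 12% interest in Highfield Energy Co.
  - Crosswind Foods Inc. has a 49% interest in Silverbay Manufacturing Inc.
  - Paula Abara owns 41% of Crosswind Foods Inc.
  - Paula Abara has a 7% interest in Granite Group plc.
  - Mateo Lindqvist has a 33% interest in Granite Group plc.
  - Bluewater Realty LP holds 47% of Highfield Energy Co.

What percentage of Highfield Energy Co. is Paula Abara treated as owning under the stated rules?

6.9755%

Chain via Ashford Logistics SA → Larkspur Industries Corp. (R2): 46% × 49% × 12% = 2.7048% of Highfield Energy Co.
Chain via Granite Group plc → Bluewater Realty LP (R2): 7% × 26% × 47% = 0.8554% of Highfield Energy Co.
Chain via Crosswind Foods Inc. → Silverbay Manufacturing Inc. (R2): 41% × 49% × 17% = 3.4153% of Highfield Energy Co.
Aggregating (R1): 2.7048% + 0.8554% + 3.4153% = 6.9755%.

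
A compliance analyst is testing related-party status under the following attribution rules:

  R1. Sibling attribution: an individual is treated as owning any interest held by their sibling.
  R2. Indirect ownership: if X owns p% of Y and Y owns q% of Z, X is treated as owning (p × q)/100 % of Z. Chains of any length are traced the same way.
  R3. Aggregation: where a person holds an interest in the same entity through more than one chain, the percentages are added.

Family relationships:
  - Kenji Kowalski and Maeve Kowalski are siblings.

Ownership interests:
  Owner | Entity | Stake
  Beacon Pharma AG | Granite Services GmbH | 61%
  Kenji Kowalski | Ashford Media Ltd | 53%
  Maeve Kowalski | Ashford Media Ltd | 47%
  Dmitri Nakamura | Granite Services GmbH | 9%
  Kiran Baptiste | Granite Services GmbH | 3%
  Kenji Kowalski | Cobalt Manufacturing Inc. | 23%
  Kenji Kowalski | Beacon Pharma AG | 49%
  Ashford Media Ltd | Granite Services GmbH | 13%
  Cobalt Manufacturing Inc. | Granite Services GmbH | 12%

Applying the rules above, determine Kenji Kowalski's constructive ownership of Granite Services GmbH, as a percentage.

45.65%

By sibling attribution (R1), Kenji Kowalski is treated as also owning Maeve Kowalski's interest in Ashford Media Ltd, giving 53% + 47% = 100%.
Chain via Ashford Media Ltd (R2): 100% × 13% = 13% of Granite Services GmbH.
Chain via Cobalt Manufacturing Inc. (R2): 23% × 12% = 2.76% of Granite Services GmbH.
Chain via Beacon Pharma AG (R2): 49% × 61% = 29.89% of Granite Services GmbH.
Aggregating (R3): 13% + 2.76% + 29.89% = 45.65%.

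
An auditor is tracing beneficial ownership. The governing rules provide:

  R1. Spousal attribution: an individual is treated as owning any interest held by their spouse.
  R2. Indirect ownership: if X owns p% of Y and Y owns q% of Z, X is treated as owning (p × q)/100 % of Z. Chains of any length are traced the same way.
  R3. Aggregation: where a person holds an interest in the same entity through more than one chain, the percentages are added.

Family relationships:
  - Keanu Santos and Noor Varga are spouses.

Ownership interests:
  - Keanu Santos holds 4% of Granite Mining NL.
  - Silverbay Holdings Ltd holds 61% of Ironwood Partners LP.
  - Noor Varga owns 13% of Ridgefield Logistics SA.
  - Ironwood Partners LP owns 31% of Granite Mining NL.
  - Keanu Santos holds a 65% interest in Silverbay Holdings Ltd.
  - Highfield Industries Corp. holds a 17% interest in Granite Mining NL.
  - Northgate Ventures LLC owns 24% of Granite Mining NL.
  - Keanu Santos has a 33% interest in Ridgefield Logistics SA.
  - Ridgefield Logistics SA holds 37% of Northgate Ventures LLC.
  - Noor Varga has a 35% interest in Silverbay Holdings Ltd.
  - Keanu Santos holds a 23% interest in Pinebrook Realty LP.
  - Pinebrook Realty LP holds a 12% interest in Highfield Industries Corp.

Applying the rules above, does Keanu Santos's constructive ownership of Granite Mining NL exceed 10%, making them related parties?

Yes

By spousal attribution (R1), Keanu Santos is treated as also owning Noor Varga's interest in Ridgefield Logistics SA, giving 33% + 13% = 46%.
By spousal attribution (R1), Keanu Santos is treated as also owning Noor Varga's interest in Silverbay Holdings Ltd, giving 65% + 35% = 100%.
Chain via Pinebrook Realty LP → Highfield Industries Corp. (R2): 23% × 12% × 17% = 0.4692% of Granite Mining NL.
Chain via Ridgefield Logistics SA → Northgate Ventures LLC (R2): 46% × 37% × 24% = 4.0848% of Granite Mining NL.
Chain via Silverbay Holdings Ltd → Ironwood Partners LP (R2): 100% × 61% × 31% = 18.91% of Granite Mining NL.
Direct interest in Granite Mining NL: 4%.
Aggregating (R3): 0.4692% + 4.0848% + 18.91% + 4% = 27.464%.
27.464% exceeds the 10% threshold, so Keanu is a related party to Granite Mining NL.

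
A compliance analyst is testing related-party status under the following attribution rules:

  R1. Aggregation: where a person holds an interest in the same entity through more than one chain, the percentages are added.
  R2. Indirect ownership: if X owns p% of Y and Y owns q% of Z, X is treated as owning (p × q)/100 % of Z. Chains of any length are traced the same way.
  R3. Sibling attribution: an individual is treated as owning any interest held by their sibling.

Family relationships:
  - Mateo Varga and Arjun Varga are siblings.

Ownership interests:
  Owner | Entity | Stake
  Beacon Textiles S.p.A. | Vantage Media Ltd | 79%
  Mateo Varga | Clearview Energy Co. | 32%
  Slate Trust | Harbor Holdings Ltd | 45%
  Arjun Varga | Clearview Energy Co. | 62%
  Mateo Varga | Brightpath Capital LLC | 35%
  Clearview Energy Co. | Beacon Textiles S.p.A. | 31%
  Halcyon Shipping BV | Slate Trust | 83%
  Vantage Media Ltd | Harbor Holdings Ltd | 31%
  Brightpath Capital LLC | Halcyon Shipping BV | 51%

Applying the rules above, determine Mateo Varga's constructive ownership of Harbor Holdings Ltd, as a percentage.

13.803361%

By sibling attribution (R3), Mateo Varga is treated as also owning Arjun Varga's interest in Clearview Energy Co, giving 32% + 62% = 94%.
Chain via Brightpath Capital LLC → Halcyon Shipping BV → Slate Trust (R2): 35% × 51% × 83% × 45% = 6.666975% of Harbor Holdings Ltd.
Chain via Clearview Energy Co. → Beacon Textiles S.p.A. → Vantage Media Ltd (R2): 94% × 31% × 79% × 31% = 7.136386% of Harbor Holdings Ltd.
Aggregating (R1): 6.666975% + 7.136386% = 13.803361%.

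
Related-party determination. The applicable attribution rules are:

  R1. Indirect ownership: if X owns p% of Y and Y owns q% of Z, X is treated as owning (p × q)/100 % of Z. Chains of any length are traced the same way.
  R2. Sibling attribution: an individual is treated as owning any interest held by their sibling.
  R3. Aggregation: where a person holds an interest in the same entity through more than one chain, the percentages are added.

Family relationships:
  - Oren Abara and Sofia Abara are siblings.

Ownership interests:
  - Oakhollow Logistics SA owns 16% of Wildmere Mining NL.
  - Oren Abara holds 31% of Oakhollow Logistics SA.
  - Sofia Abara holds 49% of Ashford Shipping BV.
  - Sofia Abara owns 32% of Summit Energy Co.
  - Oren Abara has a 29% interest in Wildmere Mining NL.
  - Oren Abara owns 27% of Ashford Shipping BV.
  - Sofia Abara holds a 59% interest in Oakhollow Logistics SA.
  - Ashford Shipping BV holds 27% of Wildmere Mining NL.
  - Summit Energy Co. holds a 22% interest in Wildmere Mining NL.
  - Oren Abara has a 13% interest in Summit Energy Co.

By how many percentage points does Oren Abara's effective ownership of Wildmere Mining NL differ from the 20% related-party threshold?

By sibling attribution (R2), Oren Abara is treated as also owning Sofia Abara's interest in Ashford Shipping BV, giving 27% + 49% = 76%.
By sibling attribution (R2), Oren Abara is treated as also owning Sofia Abara's interest in Summit Energy Co, giving 13% + 32% = 45%.
By sibling attribution (R2), Oren Abara is treated as also owning Sofia Abara's interest in Oakhollow Logistics SA, giving 31% + 59% = 90%.
Chain via Ashford Shipping BV (R1): 76% × 27% = 20.52% of Wildmere Mining NL.
Chain via Summit Energy Co. (R1): 45% × 22% = 9.9% of Wildmere Mining NL.
Chain via Oakhollow Logistics SA (R1): 90% × 16% = 14.4% of Wildmere Mining NL.
Direct interest in Wildmere Mining NL: 29%.
Aggregating (R3): 20.52% + 9.9% + 14.4% + 29% = 73.82%.
73.82% exceeds the 20% threshold by 53.82 percentage points.

53.82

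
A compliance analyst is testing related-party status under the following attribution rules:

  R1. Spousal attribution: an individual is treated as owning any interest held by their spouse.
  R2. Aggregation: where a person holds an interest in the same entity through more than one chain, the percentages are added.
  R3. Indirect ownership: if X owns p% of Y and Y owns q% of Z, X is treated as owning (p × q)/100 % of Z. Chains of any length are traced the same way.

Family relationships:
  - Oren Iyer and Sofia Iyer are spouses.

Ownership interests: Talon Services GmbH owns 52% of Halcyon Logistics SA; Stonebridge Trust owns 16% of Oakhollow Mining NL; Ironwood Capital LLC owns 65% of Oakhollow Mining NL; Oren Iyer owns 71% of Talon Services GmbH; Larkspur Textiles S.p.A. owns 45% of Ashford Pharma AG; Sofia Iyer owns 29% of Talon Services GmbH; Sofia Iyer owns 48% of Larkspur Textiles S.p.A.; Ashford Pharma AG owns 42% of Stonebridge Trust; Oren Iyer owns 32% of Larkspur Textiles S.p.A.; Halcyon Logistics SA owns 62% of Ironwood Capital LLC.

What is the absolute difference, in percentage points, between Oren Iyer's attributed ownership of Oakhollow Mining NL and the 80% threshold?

By spousal attribution (R1), Oren Iyer is treated as also owning Sofia Iyer's interest in Larkspur Textiles S.p.A, giving 32% + 48% = 80%.
By spousal attribution (R1), Oren Iyer is treated as also owning Sofia Iyer's interest in Talon Services GmbH, giving 71% + 29% = 100%.
Chain via Larkspur Textiles S.p.A. → Ashford Pharma AG → Stonebridge Trust (R3): 80% × 45% × 42% × 16% = 2.4192% of Oakhollow Mining NL.
Chain via Talon Services GmbH → Halcyon Logistics SA → Ironwood Capital LLC (R3): 100% × 52% × 62% × 65% = 20.956% of Oakhollow Mining NL.
Aggregating (R2): 2.4192% + 20.956% = 23.3752%.
23.3752% falls short of the 80% threshold by 56.6248 percentage points.

56.6248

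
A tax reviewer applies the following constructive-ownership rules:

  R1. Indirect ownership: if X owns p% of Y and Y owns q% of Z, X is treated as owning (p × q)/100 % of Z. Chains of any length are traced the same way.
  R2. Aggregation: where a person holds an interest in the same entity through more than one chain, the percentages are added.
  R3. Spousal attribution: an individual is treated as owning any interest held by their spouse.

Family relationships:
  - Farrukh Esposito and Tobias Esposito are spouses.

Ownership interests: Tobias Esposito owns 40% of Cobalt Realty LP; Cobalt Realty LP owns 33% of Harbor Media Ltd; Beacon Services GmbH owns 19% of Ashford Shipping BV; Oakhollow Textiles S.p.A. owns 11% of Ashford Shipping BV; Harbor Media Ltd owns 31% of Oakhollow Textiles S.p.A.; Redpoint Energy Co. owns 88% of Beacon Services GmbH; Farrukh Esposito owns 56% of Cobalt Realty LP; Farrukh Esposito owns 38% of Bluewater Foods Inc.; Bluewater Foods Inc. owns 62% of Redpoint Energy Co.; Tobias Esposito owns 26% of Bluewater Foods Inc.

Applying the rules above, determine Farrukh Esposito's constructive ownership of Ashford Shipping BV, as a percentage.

By spousal attribution (R3), Farrukh Esposito is treated as also owning Tobias Esposito's interest in Bluewater Foods Inc, giving 38% + 26% = 64%.
By spousal attribution (R3), Farrukh Esposito is treated as also owning Tobias Esposito's interest in Cobalt Realty LP, giving 56% + 40% = 96%.
Chain via Bluewater Foods Inc. → Redpoint Energy Co. → Beacon Services GmbH (R1): 64% × 62% × 88% × 19% = 6.634496% of Ashford Shipping BV.
Chain via Cobalt Realty LP → Harbor Media Ltd → Oakhollow Textiles S.p.A. (R1): 96% × 33% × 31% × 11% = 1.080288% of Ashford Shipping BV.
Aggregating (R2): 6.634496% + 1.080288% = 7.714784%.

7.714784%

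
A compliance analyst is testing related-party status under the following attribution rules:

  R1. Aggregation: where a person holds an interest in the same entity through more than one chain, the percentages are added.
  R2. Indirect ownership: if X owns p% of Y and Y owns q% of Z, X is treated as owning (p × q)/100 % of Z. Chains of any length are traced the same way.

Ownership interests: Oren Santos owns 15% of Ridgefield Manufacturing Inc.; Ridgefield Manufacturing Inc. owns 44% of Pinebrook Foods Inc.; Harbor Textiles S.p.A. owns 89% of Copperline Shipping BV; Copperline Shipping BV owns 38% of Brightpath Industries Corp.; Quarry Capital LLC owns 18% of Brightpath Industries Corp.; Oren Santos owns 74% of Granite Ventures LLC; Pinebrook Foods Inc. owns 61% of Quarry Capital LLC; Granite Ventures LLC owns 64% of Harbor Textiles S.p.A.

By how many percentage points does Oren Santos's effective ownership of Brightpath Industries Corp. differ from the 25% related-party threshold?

Chain via Granite Ventures LLC → Harbor Textiles S.p.A. → Copperline Shipping BV (R2): 74% × 64% × 89% × 38% = 16.017152% of Brightpath Industries Corp.
Chain via Ridgefield Manufacturing Inc. → Pinebrook Foods Inc. → Quarry Capital LLC (R2): 15% × 44% × 61% × 18% = 0.72468% of Brightpath Industries Corp.
Aggregating (R1): 16.017152% + 0.72468% = 16.741832%.
16.741832% falls short of the 25% threshold by 8.258168 percentage points.

8.258168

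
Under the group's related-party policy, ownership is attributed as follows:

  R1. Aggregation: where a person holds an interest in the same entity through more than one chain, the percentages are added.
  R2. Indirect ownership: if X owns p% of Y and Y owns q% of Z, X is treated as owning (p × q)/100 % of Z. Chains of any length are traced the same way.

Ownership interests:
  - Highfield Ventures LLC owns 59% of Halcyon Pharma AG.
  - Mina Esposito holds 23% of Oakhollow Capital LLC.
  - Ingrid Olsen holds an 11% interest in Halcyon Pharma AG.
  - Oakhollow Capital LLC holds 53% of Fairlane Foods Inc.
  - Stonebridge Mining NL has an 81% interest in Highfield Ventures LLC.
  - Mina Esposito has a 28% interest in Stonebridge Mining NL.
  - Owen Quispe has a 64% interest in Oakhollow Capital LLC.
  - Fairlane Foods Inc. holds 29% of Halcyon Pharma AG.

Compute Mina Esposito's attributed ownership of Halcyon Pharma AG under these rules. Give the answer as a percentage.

16.9163%

Chain via Oakhollow Capital LLC → Fairlane Foods Inc. (R2): 23% × 53% × 29% = 3.5351% of Halcyon Pharma AG.
Chain via Stonebridge Mining NL → Highfield Ventures LLC (R2): 28% × 81% × 59% = 13.3812% of Halcyon Pharma AG.
Aggregating (R1): 3.5351% + 13.3812% = 16.9163%.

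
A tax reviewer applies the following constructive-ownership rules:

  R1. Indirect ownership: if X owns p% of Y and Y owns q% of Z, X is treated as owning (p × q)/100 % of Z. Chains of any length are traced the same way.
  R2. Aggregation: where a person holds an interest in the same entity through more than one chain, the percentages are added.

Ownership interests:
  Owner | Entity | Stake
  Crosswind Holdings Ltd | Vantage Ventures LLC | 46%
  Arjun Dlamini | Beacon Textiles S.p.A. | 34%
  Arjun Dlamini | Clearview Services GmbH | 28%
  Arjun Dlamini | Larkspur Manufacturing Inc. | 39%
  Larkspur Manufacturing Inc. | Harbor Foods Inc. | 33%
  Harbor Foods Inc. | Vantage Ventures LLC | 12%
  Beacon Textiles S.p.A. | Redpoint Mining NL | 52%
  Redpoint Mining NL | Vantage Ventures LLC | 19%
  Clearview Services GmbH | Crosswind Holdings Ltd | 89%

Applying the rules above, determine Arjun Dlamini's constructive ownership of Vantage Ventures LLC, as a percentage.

16.3668%

Chain via Clearview Services GmbH → Crosswind Holdings Ltd (R1): 28% × 89% × 46% = 11.4632% of Vantage Ventures LLC.
Chain via Beacon Textiles S.p.A. → Redpoint Mining NL (R1): 34% × 52% × 19% = 3.3592% of Vantage Ventures LLC.
Chain via Larkspur Manufacturing Inc. → Harbor Foods Inc. (R1): 39% × 33% × 12% = 1.5444% of Vantage Ventures LLC.
Aggregating (R2): 11.4632% + 3.3592% + 1.5444% = 16.3668%.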